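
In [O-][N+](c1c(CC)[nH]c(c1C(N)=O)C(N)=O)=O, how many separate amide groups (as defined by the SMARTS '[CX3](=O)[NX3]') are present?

[CX3](=O)[NX3] is the SMARTS for an amide: a carbonyl carbon bonded to a trivalent nitrogen.
The molecule carries 2 separate instances of a primary amide (-C(=O)NH2) meeting every constraint; each maps to a distinct set of atoms, giving 2 matches.

2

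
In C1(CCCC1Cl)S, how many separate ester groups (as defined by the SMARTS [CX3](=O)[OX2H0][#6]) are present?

0

[CX3](=O)[OX2H0][#6] is the SMARTS for an ester: a carbonyl carbon bonded to an oxygen that is itself bonded to carbon (no H on that O).
No fragment in the molecule satisfies every constraint, giving 0 matches.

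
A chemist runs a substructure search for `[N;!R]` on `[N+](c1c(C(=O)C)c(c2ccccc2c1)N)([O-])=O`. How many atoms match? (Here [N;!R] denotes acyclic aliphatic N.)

2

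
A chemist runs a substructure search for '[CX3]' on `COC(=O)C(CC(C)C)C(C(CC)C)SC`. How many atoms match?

1

The query [CX3] means: C with X3: aliphatic carbon with exactly 3 total connections.
Check the 16 heavy atoms by environment: 12× C (X4) → no; 1× S (X2) → no; 1× C (X3) → match; 1× O (X1) → no; 1× O (X2) → no.
That gives 1 matching atom.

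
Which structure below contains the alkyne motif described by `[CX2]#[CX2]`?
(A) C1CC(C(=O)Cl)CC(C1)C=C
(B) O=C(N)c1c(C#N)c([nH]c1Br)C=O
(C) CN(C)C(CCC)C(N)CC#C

C

[CX2]#[CX2] describes a carbon-carbon triple bond (an alkyne).
(A) has a vinyl group (-CH=CH2) but the C=C is a double bond; both carbons are CX3, not CX2.
(B) has a nitrile (-C#N) but the triple bond is C#N, not C#C.
(C) contains an ethynyl group (-C#CH), which satisfies every atom and bond constraint.
So the answer is (C).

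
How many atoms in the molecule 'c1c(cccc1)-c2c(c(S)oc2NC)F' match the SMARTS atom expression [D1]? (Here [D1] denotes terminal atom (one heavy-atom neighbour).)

The query [D1] means: atom with exactly one heavy-atom neighbour (degree 1).
Check the 15 heavy atoms by environment: 1× o (aromatic, D2) → no; 5× c (aromatic, D3) → no; 1× N (D2) → no; 1× C (D1) → match; 1× S (D1) → match; 1× F (D1) → match; 5× c (aromatic, D2) → no.
Summing the matching environments: 1 + 1 + 1 = 3 matching atoms.

3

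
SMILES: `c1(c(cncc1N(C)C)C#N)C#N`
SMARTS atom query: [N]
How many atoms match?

3

The query [N] means: uppercase N matches aliphatic (non-aromatic) nitrogen only.
Check the 13 heavy atoms by environment: 1× n (aromatic) → no; 5× c (aromatic) → no; 3× N → match; 4× C → no.
That gives 3 matching atoms.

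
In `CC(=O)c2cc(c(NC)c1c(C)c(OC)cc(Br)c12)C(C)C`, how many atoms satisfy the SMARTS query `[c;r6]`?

The query [c;r6] means: aromatic carbon that belongs to a six-membered ring.
Check the 22 heavy atoms by environment: 10× c (aromatic, in 6-ring) → match; 8× C (acyclic) → no; 1× Br (acyclic) → no; 1× N (acyclic) → no; 2× O (acyclic) → no.
That gives 10 matching atoms.

10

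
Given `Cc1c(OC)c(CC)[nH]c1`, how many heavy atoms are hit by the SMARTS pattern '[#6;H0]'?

3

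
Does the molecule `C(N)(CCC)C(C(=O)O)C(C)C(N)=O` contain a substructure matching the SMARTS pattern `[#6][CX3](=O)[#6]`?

No

The pattern [#6][CX3](=O)[#6] describes a carbonyl carbon (no H) flanked by two carbons — a ketone.
The closest candidate here is a primary amide (-C(=O)NH2), but one neighbour of the carbonyl carbon is N, not C. No other fragment satisfies the full query, so there is no match.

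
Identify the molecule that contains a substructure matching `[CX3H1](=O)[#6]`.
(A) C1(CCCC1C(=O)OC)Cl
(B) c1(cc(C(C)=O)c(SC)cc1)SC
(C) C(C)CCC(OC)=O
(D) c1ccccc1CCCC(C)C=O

D

[CX3H1](=O)[#6] describes an sp2 carbon with one H, double-bonded to O and single-bonded to carbon (an aldehyde).
(A) has a methyl-ester group (-C(=O)OCH3) but the carbonyl carbon has H0, not H1.
(B) has an acetyl/ketone group (-C(=O)CH3) but the carbonyl carbon has H0 (two carbon neighbours), not H1.
(C) has a methyl-ester group (-C(=O)OCH3) but the carbonyl carbon has H0, not H1.
(D) contains an aldehyde (-CHO), which satisfies every atom and bond constraint.
So the answer is (D).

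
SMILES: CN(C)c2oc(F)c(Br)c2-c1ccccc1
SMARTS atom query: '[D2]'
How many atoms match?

6

Check the 16 heavy atoms by environment: 1× o (aromatic, D2) → match; 5× c (aromatic, D3) → no; 1× F (D1) → no; 1× N (D3) → no; 2× C (D1) → no; 1× Br (D1) → no; 5× c (aromatic, D2) → match.
Summing the matching environments: 1 + 5 = 6 matching atoms.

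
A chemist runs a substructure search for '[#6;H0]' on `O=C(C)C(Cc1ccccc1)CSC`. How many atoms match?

The query [#6;H0] means: any carbon with no attached hydrogen.
Check the 14 heavy atoms by environment: 2× C (H2) → no; 1× C (H1) → no; 1× S (H0) → no; 2× C (H3) → no; 1× c (aromatic, H0) → match; 5× c (aromatic, H1) → no; 1× C (H0) → match; 1× O (H0) → no.
Summing the matching environments: 1 + 1 = 2 matching atoms.

2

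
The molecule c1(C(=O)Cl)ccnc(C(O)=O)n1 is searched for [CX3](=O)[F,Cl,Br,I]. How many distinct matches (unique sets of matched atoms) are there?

[CX3](=O)[F,Cl,Br,I] is the SMARTS for an acyl halide: a carbonyl carbon bonded to a halogen.
Exactly one fragment in the molecule meets all constraints, giving 1 match.

1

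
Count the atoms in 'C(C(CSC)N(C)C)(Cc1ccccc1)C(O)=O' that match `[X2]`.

2

The query [X2] means: any atom with exactly two total connections (bonds + H).
Check the 18 heavy atoms by environment: 7× C (X4) → no; 1× S (X2) → match; 6× c (aromatic, X3) → no; 1× N (X3) → no; 1× C (X3) → no; 1× O (X1) → no; 1× O (X2) → match.
Summing the matching environments: 1 + 1 = 2 matching atoms.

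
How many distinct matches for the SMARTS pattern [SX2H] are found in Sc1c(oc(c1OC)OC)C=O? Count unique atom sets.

[SX2H] is the SMARTS for a thiol: an aliphatic sulfur with two connections, one being H.
Exactly one fragment in the molecule meets all constraints, giving 1 match.

1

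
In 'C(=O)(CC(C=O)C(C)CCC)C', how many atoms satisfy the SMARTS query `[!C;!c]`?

2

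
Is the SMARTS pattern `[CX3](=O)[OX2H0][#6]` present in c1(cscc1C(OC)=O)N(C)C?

Yes

The pattern [CX3](=O)[OX2H0][#6] describes a carbonyl carbon bonded to an oxygen that is itself bonded to carbon (no H on that O) — an ester.
The molecule carries a methyl-ester group (-C(=O)OCH3), whose atoms satisfy every constraint of the query, so the pattern matches.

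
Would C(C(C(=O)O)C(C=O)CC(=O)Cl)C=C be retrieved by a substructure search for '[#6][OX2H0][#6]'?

No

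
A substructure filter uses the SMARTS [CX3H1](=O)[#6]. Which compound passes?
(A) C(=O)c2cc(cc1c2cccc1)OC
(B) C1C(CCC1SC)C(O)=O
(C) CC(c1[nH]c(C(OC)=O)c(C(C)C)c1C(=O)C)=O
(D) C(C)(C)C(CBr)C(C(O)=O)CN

A

[CX3H1](=O)[#6] describes an sp2 carbon with one H, double-bonded to O and single-bonded to carbon (an aldehyde).
(A) contains an aldehyde (-CHO), which satisfies every atom and bond constraint.
(B) has a carboxylic acid group (-C(=O)OH) but the carbonyl carbon has H0 and is bonded to O, not H1.
(C) has an acetyl/ketone group (-C(=O)CH3) but the carbonyl carbon has H0 (two carbon neighbours), not H1.
(D) has a carboxylic acid group (-C(=O)OH) but the carbonyl carbon has H0 and is bonded to O, not H1.
So the answer is (A).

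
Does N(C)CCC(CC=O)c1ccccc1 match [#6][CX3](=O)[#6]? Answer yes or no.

No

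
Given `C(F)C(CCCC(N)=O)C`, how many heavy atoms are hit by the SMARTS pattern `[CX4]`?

6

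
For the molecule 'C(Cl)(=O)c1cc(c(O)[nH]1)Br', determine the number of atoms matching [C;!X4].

1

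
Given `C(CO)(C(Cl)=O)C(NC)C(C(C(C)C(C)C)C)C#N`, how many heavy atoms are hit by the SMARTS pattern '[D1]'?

9

The query [D1] means: atom with exactly one heavy-atom neighbour (degree 1).
Check the 19 heavy atoms by environment: 5× C (D1) → match; 7× C (D3) → no; 2× C (D2) → no; 2× O (D1) → match; 1× Cl (D1) → match; 1× N (D1) → match; 1× N (D2) → no.
Summing the matching environments: 5 + 2 + 1 + 1 = 9 matching atoms.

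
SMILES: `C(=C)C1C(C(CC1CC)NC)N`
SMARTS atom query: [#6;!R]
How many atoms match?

5

Check the 12 heavy atoms by environment: 5× C (in 5-ring) → no; 5× C (acyclic) → match; 2× N (acyclic) → no.
That gives 5 matching atoms.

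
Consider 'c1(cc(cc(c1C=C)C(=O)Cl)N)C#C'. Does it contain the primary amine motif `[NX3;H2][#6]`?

The pattern [NX3;H2][#6] describes a trivalent nitrogen with two H attached to carbon — a primary amine.
The molecule carries a primary amino group (-NH2), whose atoms satisfy every constraint of the query, so the pattern matches.

Yes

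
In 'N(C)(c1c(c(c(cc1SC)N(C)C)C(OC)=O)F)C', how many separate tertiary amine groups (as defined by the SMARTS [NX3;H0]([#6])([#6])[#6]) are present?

[NX3;H0]([#6])([#6])[#6] is the SMARTS for a tertiary amine: a trivalent nitrogen with no H, bonded to three carbons.
The molecule carries 2 separate instances of a dimethylamino group (-N(CH3)2) meeting every constraint; each maps to a distinct set of atoms, giving 2 matches.

2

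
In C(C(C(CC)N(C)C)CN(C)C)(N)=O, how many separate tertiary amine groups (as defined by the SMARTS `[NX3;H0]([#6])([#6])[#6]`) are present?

2

[NX3;H0]([#6])([#6])[#6] is the SMARTS for a tertiary amine: a trivalent nitrogen with no H, bonded to three carbons.
The molecule carries 2 separate instances of a dimethylamino group (-N(CH3)2) meeting every constraint; each maps to a distinct set of atoms, giving 2 matches.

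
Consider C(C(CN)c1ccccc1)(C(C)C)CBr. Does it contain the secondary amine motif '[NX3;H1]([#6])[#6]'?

No

The pattern [NX3;H1]([#6])[#6] describes a trivalent nitrogen with one H, bonded to two carbons — a secondary amine.
The closest candidate here is a primary amino group (-NH2), but the nitrogen has H2 and only one carbon neighbour. No other fragment satisfies the full query, so there is no match.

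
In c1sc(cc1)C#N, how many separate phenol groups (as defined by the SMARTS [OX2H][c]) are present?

0

[OX2H][c] is the SMARTS for a phenol: a hydroxyl oxygen attached to an aromatic carbon.
No fragment in the molecule satisfies every constraint, giving 0 matches.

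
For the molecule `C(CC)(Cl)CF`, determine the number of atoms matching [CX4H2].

2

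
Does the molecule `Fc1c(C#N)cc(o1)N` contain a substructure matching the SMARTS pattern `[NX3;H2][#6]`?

Yes

The pattern [NX3;H2][#6] describes a trivalent nitrogen with two H attached to carbon — a primary amine.
The molecule carries a primary amino group (-NH2), whose atoms satisfy every constraint of the query, so the pattern matches.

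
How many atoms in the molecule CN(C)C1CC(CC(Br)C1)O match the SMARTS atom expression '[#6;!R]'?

2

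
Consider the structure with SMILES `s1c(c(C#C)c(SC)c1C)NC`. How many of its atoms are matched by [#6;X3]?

Check the 12 heavy atoms by environment: 1× s (aromatic, X2) → no; 4× c (aromatic, X3) → match; 3× C (X4) → no; 1× N (X3) → no; 1× S (X2) → no; 2× C (X2) → no.
That gives 4 matching atoms.

4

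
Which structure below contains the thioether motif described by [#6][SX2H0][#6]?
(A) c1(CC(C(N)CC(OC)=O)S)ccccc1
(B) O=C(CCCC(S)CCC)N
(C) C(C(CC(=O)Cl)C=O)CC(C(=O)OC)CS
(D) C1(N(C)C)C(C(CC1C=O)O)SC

[#6][SX2H0][#6] describes an aliphatic sulfur bridging two carbons with no H on the sulfur (a thioether).
(A) has a thiol (-SH) but the sulfur has H1, not H0 bridging two carbons.
(B) has a thiol (-SH) but the sulfur has H1, not H0 bridging two carbons.
(C) has a thiol (-SH) but the sulfur has H1, not H0 bridging two carbons.
(D) contains a methylthio ether (-SCH3), which satisfies every atom and bond constraint.
So the answer is (D).

D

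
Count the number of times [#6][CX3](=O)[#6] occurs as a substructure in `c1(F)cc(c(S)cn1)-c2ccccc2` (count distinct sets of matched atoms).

[#6][CX3](=O)[#6] is the SMARTS for a ketone: a carbonyl carbon (no H) flanked by two carbons.
No fragment in the molecule satisfies every constraint, giving 0 matches.

0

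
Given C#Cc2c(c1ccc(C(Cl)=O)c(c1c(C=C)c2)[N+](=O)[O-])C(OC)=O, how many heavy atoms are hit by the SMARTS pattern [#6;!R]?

7

The query [#6;!R] means: carbon not in any ring.
Check the 24 heavy atoms by environment: 10× c (aromatic, in 6-ring) → no; 7× C (acyclic) → match; 4× O (acyclic) → no; 1× Cl (acyclic) → no; 1× N (charge +1, acyclic) → no; 1× O (charge -1, acyclic) → no.
That gives 7 matching atoms.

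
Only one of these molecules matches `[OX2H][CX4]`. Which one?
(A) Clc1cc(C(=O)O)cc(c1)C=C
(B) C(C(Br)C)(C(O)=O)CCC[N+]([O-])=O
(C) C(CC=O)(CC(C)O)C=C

C

[OX2H][CX4] describes a hydroxyl oxygen bound to an sp3 (X4) carbon (an aliphatic alcohol).
(A) has a carboxylic acid group (-C(=O)OH) but the -OH is on a CX3 carbonyl carbon, not a CX4 carbon.
(B) has a carboxylic acid group (-C(=O)OH) but the -OH is on a CX3 carbonyl carbon, not a CX4 carbon.
(C) contains a hydroxyl group (-OH), which satisfies every atom and bond constraint.
So the answer is (C).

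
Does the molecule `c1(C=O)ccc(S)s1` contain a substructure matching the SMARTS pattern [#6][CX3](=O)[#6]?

No

The pattern [#6][CX3](=O)[#6] describes a carbonyl carbon (no H) flanked by two carbons — a ketone.
The closest candidate here is an aldehyde (-CHO), but the carbonyl carbon has H1, so it is not flanked by two carbons. No other fragment satisfies the full query, so there is no match.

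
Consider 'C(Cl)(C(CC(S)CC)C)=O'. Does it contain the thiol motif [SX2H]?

The pattern [SX2H] describes an aliphatic sulfur with two connections, one being H — a thiol.
The molecule carries a thiol (-SH), whose atoms satisfy every constraint of the query, so the pattern matches.

Yes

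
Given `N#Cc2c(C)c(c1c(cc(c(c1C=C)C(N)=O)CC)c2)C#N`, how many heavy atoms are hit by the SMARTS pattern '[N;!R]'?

3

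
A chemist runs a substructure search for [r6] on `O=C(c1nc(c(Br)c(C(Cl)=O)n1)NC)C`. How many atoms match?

Check the 15 heavy atoms by environment: 2× n (aromatic, in 6-ring) → match; 4× c (aromatic, in 6-ring) → match; 1× Br (acyclic) → no; 4× C (acyclic) → no; 2× O (acyclic) → no; 1× Cl (acyclic) → no; 1× N (acyclic) → no.
Summing the matching environments: 2 + 4 = 6 matching atoms.

6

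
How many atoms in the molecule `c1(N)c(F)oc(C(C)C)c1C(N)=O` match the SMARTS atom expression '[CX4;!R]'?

3

The query [CX4;!R] means: aliphatic carbon with four total connections, not in a ring.
Check the 13 heavy atoms by environment: 1× o (aromatic, X2, in 5-ring) → no; 4× c (aromatic, X3, in 5-ring) → no; 3× C (X4, acyclic) → match; 2× N (X3, acyclic) → no; 1× C (X3, acyclic) → no; 1× O (X1, acyclic) → no; 1× F (X1, acyclic) → no.
That gives 3 matching atoms.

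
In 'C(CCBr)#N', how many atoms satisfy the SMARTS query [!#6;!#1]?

2

The query [!#6;!#1] means: not carbon and not hydrogen — any heteroatom.
Check the 5 heavy atoms by environment: 3× C → no; 1× N → match; 1× Br → match.
Summing the matching environments: 1 + 1 = 2 matching atoms.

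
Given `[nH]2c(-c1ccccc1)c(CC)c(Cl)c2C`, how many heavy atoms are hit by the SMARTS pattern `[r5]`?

5

The query [r5] means: r5 matches atoms in a five-membered ring.
Check the 15 heavy atoms by environment: 1× n (aromatic, in 5-ring) → match; 4× c (aromatic, in 5-ring) → match; 3× C (acyclic) → no; 6× c (aromatic, in 6-ring) → no; 1× Cl (acyclic) → no.
Summing the matching environments: 1 + 4 = 5 matching atoms.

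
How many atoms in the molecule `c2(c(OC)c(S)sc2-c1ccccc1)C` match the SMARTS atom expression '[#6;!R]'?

The query [#6;!R] means: carbon not in any ring.
Check the 15 heavy atoms by environment: 1× s (aromatic, in 5-ring) → no; 4× c (aromatic, in 5-ring) → no; 1× O (acyclic) → no; 2× C (acyclic) → match; 1× S (acyclic) → no; 6× c (aromatic, in 6-ring) → no.
That gives 2 matching atoms.

2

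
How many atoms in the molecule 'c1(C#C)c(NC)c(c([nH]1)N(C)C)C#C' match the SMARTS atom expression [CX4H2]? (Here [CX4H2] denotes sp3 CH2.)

0

The query [CX4H2] means: sp3 carbon (X4) with exactly two hydrogens.
Check the 14 heavy atoms by environment: 1× n (aromatic, H1, X3) → no; 4× c (aromatic, H0, X3) → no; 2× C (H0, X2) → no; 2× C (H1, X2) → no; 1× N (H0, X3) → no; 3× C (H3, X4) → no; 1× N (H1, X3) → no.
No environment satisfies the query, so 0 matching atoms.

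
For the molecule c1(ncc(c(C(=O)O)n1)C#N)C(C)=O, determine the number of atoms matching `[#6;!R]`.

4

Check the 14 heavy atoms by environment: 2× n (aromatic, in 6-ring) → no; 4× c (aromatic, in 6-ring) → no; 4× C (acyclic) → match; 1× N (acyclic) → no; 3× O (acyclic) → no.
That gives 4 matching atoms.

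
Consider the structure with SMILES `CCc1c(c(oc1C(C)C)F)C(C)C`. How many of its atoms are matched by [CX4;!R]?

The query [CX4;!R] means: aliphatic carbon with four total connections, not in a ring.
Check the 14 heavy atoms by environment: 1× o (aromatic, X2, in 5-ring) → no; 4× c (aromatic, X3, in 5-ring) → no; 8× C (X4, acyclic) → match; 1× F (X1, acyclic) → no.
That gives 8 matching atoms.

8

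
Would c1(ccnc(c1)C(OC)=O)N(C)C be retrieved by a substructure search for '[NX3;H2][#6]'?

No

The pattern [NX3;H2][#6] describes a trivalent nitrogen with two H attached to carbon — a primary amine.
The closest candidate here is a dimethylamino group (-N(CH3)2), but the nitrogen has H0, not H2. No other fragment satisfies the full query, so there is no match.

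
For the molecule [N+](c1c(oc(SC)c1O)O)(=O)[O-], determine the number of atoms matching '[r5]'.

The query [r5] means: r5 matches atoms in a five-membered ring.
Check the 12 heavy atoms by environment: 1× o (aromatic, in 5-ring) → match; 4× c (aromatic, in 5-ring) → match; 1× S (acyclic) → no; 1× C (acyclic) → no; 1× N (charge +1, acyclic) → no; 1× O (charge -1, acyclic) → no; 3× O (acyclic) → no.
Summing the matching environments: 1 + 4 = 5 matching atoms.

5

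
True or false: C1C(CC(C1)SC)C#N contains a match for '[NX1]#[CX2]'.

The pattern [NX1]#[CX2] describes a nitrogen triple-bonded to a two-connected carbon — a nitrile.
The molecule carries a nitrile (-C#N), whose atoms satisfy every constraint of the query, so the pattern matches.

True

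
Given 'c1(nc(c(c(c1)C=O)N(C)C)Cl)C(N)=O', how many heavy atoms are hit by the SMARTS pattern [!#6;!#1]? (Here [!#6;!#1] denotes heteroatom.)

6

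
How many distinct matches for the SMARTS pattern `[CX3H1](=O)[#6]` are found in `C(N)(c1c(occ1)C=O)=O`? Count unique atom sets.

1

[CX3H1](=O)[#6] is the SMARTS for an aldehyde: an sp2 carbon with one H, double-bonded to O and single-bonded to carbon.
Exactly one fragment in the molecule meets all constraints, giving 1 match.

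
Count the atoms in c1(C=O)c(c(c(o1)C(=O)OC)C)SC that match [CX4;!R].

The query [CX4;!R] means: aliphatic carbon with four total connections, not in a ring.
Check the 14 heavy atoms by environment: 1× o (aromatic, X2, in 5-ring) → no; 4× c (aromatic, X3, in 5-ring) → no; 2× C (X3, acyclic) → no; 2× O (X1, acyclic) → no; 1× O (X2, acyclic) → no; 3× C (X4, acyclic) → match; 1× S (X2, acyclic) → no.
That gives 3 matching atoms.

3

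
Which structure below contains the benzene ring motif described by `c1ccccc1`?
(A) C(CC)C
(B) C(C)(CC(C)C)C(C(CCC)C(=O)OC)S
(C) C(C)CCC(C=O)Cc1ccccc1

C

c1ccccc1 describes six aromatic carbons in a ring (a benzene ring).
(A) has a methyl group (-CH3) but no six-membered all-carbon aromatic ring is present.
(B) has a methyl group (-CH3) but no six-membered all-carbon aromatic ring is present.
(C) contains a phenyl ring, which satisfies every atom and bond constraint.
So the answer is (C).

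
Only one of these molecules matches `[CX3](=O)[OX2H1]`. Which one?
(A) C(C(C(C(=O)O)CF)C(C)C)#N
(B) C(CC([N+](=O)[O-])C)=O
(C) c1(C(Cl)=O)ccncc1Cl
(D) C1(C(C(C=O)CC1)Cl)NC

A

[CX3](=O)[OX2H1] describes an sp2 carbon double-bonded to O and single-bonded to an -OH oxygen (a carboxylic acid).
(A) contains a carboxylic acid group (-C(=O)OH), which satisfies every atom and bond constraint.
(B) has an aldehyde (-CHO) but there is no singly-bonded oxygen on the carbonyl carbon.
(C) has an acyl chloride (-C(=O)Cl) but the carbonyl is bonded to Cl, not to an -OH oxygen.
(D) has an aldehyde (-CHO) but there is no singly-bonded oxygen on the carbonyl carbon.
So the answer is (A).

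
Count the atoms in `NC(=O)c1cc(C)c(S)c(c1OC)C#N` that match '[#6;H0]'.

The query [#6;H0] means: any carbon with no attached hydrogen.
Check the 15 heavy atoms by environment: 5× c (aromatic, H0) → match; 1× c (aromatic, H1) → no; 2× C (H0) → match; 1× N (H0) → no; 2× C (H3) → no; 2× O (H0) → no; 1× N (H2) → no; 1× S (H1) → no.
Summing the matching environments: 5 + 2 = 7 matching atoms.

7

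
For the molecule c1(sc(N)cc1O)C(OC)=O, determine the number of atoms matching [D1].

4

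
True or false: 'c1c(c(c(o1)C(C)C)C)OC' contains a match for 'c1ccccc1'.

The pattern c1ccccc1 describes six aromatic carbons in a ring — a benzene ring.
The closest candidate here is a methyl group (-CH3), but no six-membered all-carbon aromatic ring is present. No other fragment satisfies the full query, so there is no match.

False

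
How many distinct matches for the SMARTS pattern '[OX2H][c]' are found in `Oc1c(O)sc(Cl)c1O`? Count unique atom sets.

3

[OX2H][c] is the SMARTS for a phenol: a hydroxyl oxygen attached to an aromatic carbon.
The molecule carries 3 separate instances of a hydroxyl group (-OH) meeting every constraint; each maps to a distinct set of atoms, giving 3 matches.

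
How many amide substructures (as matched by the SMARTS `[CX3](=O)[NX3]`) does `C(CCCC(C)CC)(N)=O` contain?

1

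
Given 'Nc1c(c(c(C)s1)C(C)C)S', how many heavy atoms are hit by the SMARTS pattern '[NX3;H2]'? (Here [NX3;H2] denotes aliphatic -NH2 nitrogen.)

The query [NX3;H2] means: aliphatic N with 3 total connections, two of them H — an -NH2 nitrogen (amine or amide).
Check the 11 heavy atoms by environment: 1× s (aromatic, H0, X2) → no; 4× c (aromatic, H0, X3) → no; 1× C (H1, X4) → no; 3× C (H3, X4) → no; 1× N (H2, X3) → match; 1× S (H1, X2) → no.
That gives 1 matching atom.

1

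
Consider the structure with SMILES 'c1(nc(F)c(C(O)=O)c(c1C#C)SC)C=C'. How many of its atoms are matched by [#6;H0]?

7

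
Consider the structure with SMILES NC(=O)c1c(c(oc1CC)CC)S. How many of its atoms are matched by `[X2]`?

2

The query [X2] means: any atom with exactly two total connections (bonds + H).
Check the 13 heavy atoms by environment: 1× o (aromatic, X2) → match; 4× c (aromatic, X3) → no; 4× C (X4) → no; 1× S (X2) → match; 1× C (X3) → no; 1× O (X1) → no; 1× N (X3) → no.
Summing the matching environments: 1 + 1 = 2 matching atoms.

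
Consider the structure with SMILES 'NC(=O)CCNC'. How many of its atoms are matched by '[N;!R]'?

2

The query [N;!R] means: aliphatic nitrogen not in a ring.
Check the 7 heavy atoms by environment: 4× C (acyclic) → no; 2× N (acyclic) → match; 1× O (acyclic) → no.
That gives 2 matching atoms.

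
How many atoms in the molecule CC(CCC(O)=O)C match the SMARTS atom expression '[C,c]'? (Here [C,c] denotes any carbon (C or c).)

The query [C,c] means: comma = OR; matches aliphatic or aromatic carbon — same as #6.
Check the 8 heavy atoms by environment: 6× C → match; 2× O → no.
That gives 6 matching atoms.

6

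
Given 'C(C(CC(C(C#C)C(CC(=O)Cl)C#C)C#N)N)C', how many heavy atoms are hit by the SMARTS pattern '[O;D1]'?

The query [O;D1] means: aliphatic oxygen bonded to exactly one heavy atom.
Check the 18 heavy atoms by environment: 6× C (D2) → no; 5× C (D3) → no; 1× O (D1) → match; 1× Cl (D1) → no; 2× N (D1) → no; 3× C (D1) → no.
That gives 1 matching atom.

1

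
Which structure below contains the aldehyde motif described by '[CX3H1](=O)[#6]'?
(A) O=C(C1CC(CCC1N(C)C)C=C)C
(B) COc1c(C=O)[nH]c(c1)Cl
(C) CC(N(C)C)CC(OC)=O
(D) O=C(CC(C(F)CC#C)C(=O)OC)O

B

[CX3H1](=O)[#6] describes an sp2 carbon with one H, double-bonded to O and single-bonded to carbon (an aldehyde).
(A) has an acetyl/ketone group (-C(=O)CH3) but the carbonyl carbon has H0 (two carbon neighbours), not H1.
(B) contains an aldehyde (-CHO), which satisfies every atom and bond constraint.
(C) has a methyl-ester group (-C(=O)OCH3) but the carbonyl carbon has H0, not H1.
(D) has a carboxylic acid group (-C(=O)OH) but the carbonyl carbon has H0 and is bonded to O, not H1.
So the answer is (B).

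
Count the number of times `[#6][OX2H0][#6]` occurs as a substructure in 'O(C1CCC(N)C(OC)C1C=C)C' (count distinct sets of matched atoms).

2

[#6][OX2H0][#6] is the SMARTS for an ether: an aliphatic oxygen bridging two carbons with no H on the oxygen.
The molecule carries 2 separate instances of a methoxy ether (-OCH3) meeting every constraint; each maps to a distinct set of atoms, giving 2 matches.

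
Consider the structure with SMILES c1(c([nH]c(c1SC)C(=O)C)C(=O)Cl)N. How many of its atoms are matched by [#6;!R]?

4

The query [#6;!R] means: carbon not in any ring.
Check the 14 heavy atoms by environment: 1× n (aromatic, in 5-ring) → no; 4× c (aromatic, in 5-ring) → no; 1× S (acyclic) → no; 4× C (acyclic) → match; 2× O (acyclic) → no; 1× Cl (acyclic) → no; 1× N (acyclic) → no.
That gives 4 matching atoms.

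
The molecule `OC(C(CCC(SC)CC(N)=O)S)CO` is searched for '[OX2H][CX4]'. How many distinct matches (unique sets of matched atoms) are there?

2

[OX2H][CX4] is the SMARTS for an aliphatic alcohol: a hydroxyl oxygen bound to an sp3 (X4) carbon.
The molecule carries 2 separate instances of a hydroxyl group (-OH) meeting every constraint; each maps to a distinct set of atoms, giving 2 matches.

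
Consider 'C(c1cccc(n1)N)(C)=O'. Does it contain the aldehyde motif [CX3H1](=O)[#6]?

The pattern [CX3H1](=O)[#6] describes an sp2 carbon with one H, double-bonded to O and single-bonded to carbon — an aldehyde.
The closest candidate here is an acetyl/ketone group (-C(=O)CH3), but the carbonyl carbon has H0 (two carbon neighbours), not H1. No other fragment satisfies the full query, so there is no match.

No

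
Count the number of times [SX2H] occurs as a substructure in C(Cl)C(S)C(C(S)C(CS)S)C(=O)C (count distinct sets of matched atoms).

[SX2H] is the SMARTS for a thiol: an aliphatic sulfur with two connections, one being H.
The molecule carries 4 separate instances of a thiol (-SH) meeting every constraint; each maps to a distinct set of atoms, giving 4 matches.

4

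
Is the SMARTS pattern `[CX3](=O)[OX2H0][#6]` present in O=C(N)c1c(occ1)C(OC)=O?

The pattern [CX3](=O)[OX2H0][#6] describes a carbonyl carbon bonded to an oxygen that is itself bonded to carbon (no H on that O) — an ester.
The molecule carries a methyl-ester group (-C(=O)OCH3), whose atoms satisfy every constraint of the query, so the pattern matches.

Yes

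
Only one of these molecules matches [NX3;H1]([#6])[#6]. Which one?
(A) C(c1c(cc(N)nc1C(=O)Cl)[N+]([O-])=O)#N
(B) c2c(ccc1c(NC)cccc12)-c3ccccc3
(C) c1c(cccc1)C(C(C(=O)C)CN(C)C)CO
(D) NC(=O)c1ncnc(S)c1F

B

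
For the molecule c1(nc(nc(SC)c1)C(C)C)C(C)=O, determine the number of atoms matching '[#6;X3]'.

Check the 14 heavy atoms by environment: 2× n (aromatic, X2) → no; 4× c (aromatic, X3) → match; 1× S (X2) → no; 5× C (X4) → no; 1× C (X3) → match; 1× O (X1) → no.
Summing the matching environments: 4 + 1 = 5 matching atoms.

5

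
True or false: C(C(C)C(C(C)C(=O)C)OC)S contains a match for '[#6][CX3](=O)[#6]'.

The pattern [#6][CX3](=O)[#6] describes a carbonyl carbon (no H) flanked by two carbons — a ketone.
The molecule carries an acetyl/ketone group (-C(=O)CH3), whose atoms satisfy every constraint of the query, so the pattern matches.

True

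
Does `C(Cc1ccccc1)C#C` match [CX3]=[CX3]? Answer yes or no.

No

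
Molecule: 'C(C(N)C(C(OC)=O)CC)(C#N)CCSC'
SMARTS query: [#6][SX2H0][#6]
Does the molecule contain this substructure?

Yes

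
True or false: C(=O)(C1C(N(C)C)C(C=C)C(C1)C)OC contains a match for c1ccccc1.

False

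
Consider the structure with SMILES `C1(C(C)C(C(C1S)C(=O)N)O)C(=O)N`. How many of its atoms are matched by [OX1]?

The query [OX1] means: aliphatic oxygen with one total connection — typically a carbonyl =O or an oxide.
Check the 14 heavy atoms by environment: 6× C (X4) → no; 1× O (X2) → no; 2× C (X3) → no; 2× O (X1) → match; 2× N (X3) → no; 1× S (X2) → no.
That gives 2 matching atoms.

2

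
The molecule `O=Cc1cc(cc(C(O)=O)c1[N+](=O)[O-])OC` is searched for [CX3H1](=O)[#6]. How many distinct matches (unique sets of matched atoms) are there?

[CX3H1](=O)[#6] is the SMARTS for an aldehyde: an sp2 carbon with one H, double-bonded to O and single-bonded to carbon.
Exactly one fragment in the molecule meets all constraints, giving 1 match.

1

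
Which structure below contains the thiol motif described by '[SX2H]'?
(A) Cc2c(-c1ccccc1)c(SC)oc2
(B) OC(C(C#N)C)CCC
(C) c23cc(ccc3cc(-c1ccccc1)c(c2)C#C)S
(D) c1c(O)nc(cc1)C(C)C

C

[SX2H] describes an aliphatic sulfur with two connections, one being H (a thiol).
(A) has a methylthio ether (-SCH3) but the sulfur has H0 (bonded to two carbons), not H1.
(B) has a hydroxyl group (-OH) but it is an -OH, not an -SH.
(C) contains a thiol (-SH), which satisfies every atom and bond constraint.
(D) has a hydroxyl group (-OH) but it is an -OH, not an -SH.
So the answer is (C).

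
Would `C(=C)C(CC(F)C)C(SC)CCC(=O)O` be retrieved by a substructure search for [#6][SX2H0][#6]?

Yes

The pattern [#6][SX2H0][#6] describes an aliphatic sulfur bridging two carbons with no H on the sulfur — a thioether.
The molecule carries a methylthio ether (-SCH3), whose atoms satisfy every constraint of the query, so the pattern matches.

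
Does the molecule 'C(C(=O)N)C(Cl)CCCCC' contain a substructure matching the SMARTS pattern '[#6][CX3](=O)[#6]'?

The pattern [#6][CX3](=O)[#6] describes a carbonyl carbon (no H) flanked by two carbons — a ketone.
The closest candidate here is a primary amide (-C(=O)NH2), but one neighbour of the carbonyl carbon is N, not C. No other fragment satisfies the full query, so there is no match.

No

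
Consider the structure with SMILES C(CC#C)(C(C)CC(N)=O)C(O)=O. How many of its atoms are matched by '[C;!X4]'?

4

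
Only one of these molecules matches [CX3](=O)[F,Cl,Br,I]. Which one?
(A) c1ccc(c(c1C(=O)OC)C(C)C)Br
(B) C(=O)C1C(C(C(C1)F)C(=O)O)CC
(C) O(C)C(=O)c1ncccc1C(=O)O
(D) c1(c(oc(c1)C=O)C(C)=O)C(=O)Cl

[CX3](=O)[F,Cl,Br,I] describes a carbonyl carbon bonded to a halogen (an acyl halide).
(A) has a methyl-ester group (-C(=O)OCH3) but the carbonyl is bonded to -O-C, not to a halogen.
(B) has a carboxylic acid group (-C(=O)OH) but the carbonyl is bonded to -OH, not to a halogen.
(C) has a carboxylic acid group (-C(=O)OH) but the carbonyl is bonded to -OH, not to a halogen.
(D) contains an acyl chloride (-C(=O)Cl), which satisfies every atom and bond constraint.
So the answer is (D).

D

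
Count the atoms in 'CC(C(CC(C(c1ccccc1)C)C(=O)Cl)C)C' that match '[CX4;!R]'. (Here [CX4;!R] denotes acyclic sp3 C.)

The query [CX4;!R] means: aliphatic carbon with four total connections, not in a ring.
Check the 18 heavy atoms by environment: 9× C (X4, acyclic) → match; 6× c (aromatic, X3, in 6-ring) → no; 1× C (X3, acyclic) → no; 1× O (X1, acyclic) → no; 1× Cl (X1, acyclic) → no.
That gives 9 matching atoms.

9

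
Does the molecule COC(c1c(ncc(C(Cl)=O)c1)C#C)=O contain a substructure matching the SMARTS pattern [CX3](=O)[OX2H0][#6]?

The pattern [CX3](=O)[OX2H0][#6] describes a carbonyl carbon bonded to an oxygen that is itself bonded to carbon (no H on that O) — an ester.
The molecule carries a methyl-ester group (-C(=O)OCH3), whose atoms satisfy every constraint of the query, so the pattern matches.

Yes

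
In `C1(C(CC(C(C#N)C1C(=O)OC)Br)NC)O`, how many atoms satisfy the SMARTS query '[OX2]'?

2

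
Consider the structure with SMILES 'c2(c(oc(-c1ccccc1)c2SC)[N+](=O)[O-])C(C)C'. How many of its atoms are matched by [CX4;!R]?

The query [CX4;!R] means: aliphatic carbon with four total connections, not in a ring.
Check the 19 heavy atoms by environment: 1× o (aromatic, X2, in 5-ring) → no; 4× c (aromatic, X3, in 5-ring) → no; 4× C (X4, acyclic) → match; 1× N (charge +1, X3, acyclic) → no; 1× O (charge -1, X1, acyclic) → no; 1× O (X1, acyclic) → no; 6× c (aromatic, X3, in 6-ring) → no; 1× S (X2, acyclic) → no.
That gives 4 matching atoms.

4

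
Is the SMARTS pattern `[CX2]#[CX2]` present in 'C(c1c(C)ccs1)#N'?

No

The pattern [CX2]#[CX2] describes a carbon-carbon triple bond — an alkyne.
The closest candidate here is a nitrile (-C#N), but the triple bond is C#N, not C#C. No other fragment satisfies the full query, so there is no match.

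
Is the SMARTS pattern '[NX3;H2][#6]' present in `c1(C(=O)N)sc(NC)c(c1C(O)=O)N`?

Yes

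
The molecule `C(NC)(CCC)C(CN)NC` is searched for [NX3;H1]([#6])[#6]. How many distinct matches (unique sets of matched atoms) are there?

2

[NX3;H1]([#6])[#6] is the SMARTS for a secondary amine: a trivalent nitrogen with one H, bonded to two carbons.
The molecule carries 2 separate instances of an N-methylamino group (-NHCH3) meeting every constraint; each maps to a distinct set of atoms, giving 2 matches.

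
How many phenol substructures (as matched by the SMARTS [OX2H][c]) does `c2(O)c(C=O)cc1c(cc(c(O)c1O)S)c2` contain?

[OX2H][c] is the SMARTS for a phenol: a hydroxyl oxygen attached to an aromatic carbon.
The molecule carries 3 separate instances of a hydroxyl group (-OH) meeting every constraint; each maps to a distinct set of atoms, giving 3 matches.

3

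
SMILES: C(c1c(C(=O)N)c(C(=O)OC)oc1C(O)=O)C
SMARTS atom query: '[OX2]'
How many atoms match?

2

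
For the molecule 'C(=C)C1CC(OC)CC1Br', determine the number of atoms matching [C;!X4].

The query [C;!X4] means: aliphatic carbon that does not have four total connections.
Check the 10 heavy atoms by environment: 6× C (X4) → no; 1× Br (X1) → no; 2× C (X3) → match; 1× O (X2) → no.
That gives 2 matching atoms.

2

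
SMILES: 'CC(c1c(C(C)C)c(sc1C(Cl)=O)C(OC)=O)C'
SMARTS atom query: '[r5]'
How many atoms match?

5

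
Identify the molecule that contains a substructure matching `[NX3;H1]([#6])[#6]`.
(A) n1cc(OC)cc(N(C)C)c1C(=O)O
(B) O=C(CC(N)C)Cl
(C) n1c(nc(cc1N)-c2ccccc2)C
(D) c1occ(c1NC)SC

D

[NX3;H1]([#6])[#6] describes a trivalent nitrogen with one H, bonded to two carbons (a secondary amine).
(A) has a dimethylamino group (-N(CH3)2) but the nitrogen has H0, not H1.
(B) has a primary amino group (-NH2) but the nitrogen has H2 and only one carbon neighbour.
(C) has a primary amino group (-NH2) but the nitrogen has H2 and only one carbon neighbour.
(D) contains an N-methylamino group (-NHCH3), which satisfies every atom and bond constraint.
So the answer is (D).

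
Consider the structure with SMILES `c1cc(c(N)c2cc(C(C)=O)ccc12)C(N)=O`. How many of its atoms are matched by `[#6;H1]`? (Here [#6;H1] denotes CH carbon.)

Check the 17 heavy atoms by environment: 5× c (aromatic, H0) → no; 5× c (aromatic, H1) → match; 2× C (H0) → no; 2× O (H0) → no; 1× C (H3) → no; 2× N (H2) → no.
That gives 5 matching atoms.

5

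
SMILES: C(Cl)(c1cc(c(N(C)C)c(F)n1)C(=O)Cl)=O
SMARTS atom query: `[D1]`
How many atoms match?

7

The query [D1] means: atom with exactly one heavy-atom neighbour (degree 1).
Check the 16 heavy atoms by environment: 1× n (aromatic, D2) → no; 4× c (aromatic, D3) → no; 1× c (aromatic, D2) → no; 1× F (D1) → match; 1× N (D3) → no; 2× C (D1) → match; 2× C (D3) → no; 2× O (D1) → match; 2× Cl (D1) → match.
Summing the matching environments: 1 + 2 + 2 + 2 = 7 matching atoms.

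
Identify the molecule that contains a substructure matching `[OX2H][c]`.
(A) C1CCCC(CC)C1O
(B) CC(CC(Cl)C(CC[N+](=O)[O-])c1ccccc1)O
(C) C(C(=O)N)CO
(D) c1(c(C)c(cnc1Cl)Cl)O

[OX2H][c] describes a hydroxyl oxygen attached to an aromatic carbon (a phenol).
(A) has a hydroxyl group (-OH) but the -OH is on an aliphatic carbon, not an aromatic c.
(B) has a hydroxyl group (-OH) but the -OH is on an aliphatic carbon, not an aromatic c.
(C) has a hydroxyl group (-OH) but the -OH is on an aliphatic carbon, not an aromatic c.
(D) contains a hydroxyl group (-OH), which satisfies every atom and bond constraint.
So the answer is (D).

D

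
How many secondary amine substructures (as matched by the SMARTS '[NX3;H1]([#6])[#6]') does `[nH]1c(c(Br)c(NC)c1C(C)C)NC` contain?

2

[NX3;H1]([#6])[#6] is the SMARTS for a secondary amine: a trivalent nitrogen with one H, bonded to two carbons.
The molecule carries 2 separate instances of an N-methylamino group (-NHCH3) meeting every constraint; each maps to a distinct set of atoms, giving 2 matches.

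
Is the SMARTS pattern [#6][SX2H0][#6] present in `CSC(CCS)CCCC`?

Yes

The pattern [#6][SX2H0][#6] describes an aliphatic sulfur bridging two carbons with no H on the sulfur — a thioether.
The molecule carries a methylthio ether (-SCH3), whose atoms satisfy every constraint of the query, so the pattern matches.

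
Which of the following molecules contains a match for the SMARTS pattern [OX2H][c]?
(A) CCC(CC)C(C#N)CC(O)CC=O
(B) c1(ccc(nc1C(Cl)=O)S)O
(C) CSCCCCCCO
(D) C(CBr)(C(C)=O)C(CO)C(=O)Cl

B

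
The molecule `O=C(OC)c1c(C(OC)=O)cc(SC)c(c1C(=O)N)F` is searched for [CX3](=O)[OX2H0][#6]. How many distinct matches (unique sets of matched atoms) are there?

2

[CX3](=O)[OX2H0][#6] is the SMARTS for an ester: a carbonyl carbon bonded to an oxygen that is itself bonded to carbon (no H on that O).
The molecule carries 2 separate instances of a methyl-ester group (-C(=O)OCH3) meeting every constraint; each maps to a distinct set of atoms, giving 2 matches.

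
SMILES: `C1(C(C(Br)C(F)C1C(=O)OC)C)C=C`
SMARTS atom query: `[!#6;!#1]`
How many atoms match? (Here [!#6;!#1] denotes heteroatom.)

4

Check the 14 heavy atoms by environment: 10× C → no; 2× O → match; 1× Br → match; 1× F → match.
Summing the matching environments: 2 + 1 + 1 = 4 matching atoms.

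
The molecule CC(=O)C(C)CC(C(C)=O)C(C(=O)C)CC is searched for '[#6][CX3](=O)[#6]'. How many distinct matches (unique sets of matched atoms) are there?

[#6][CX3](=O)[#6] is the SMARTS for a ketone: a carbonyl carbon (no H) flanked by two carbons.
The molecule carries 3 separate instances of an acetyl/ketone group (-C(=O)CH3) meeting every constraint; each maps to a distinct set of atoms, giving 3 matches.

3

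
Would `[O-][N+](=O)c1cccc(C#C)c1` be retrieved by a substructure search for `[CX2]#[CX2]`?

The pattern [CX2]#[CX2] describes a carbon-carbon triple bond — an alkyne.
The molecule carries an ethynyl group (-C#CH), whose atoms satisfy every constraint of the query, so the pattern matches.

Yes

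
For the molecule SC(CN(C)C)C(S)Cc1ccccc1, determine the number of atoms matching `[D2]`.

The query [D2] means: atom with exactly two heavy-atom neighbours.
Check the 15 heavy atoms by environment: 2× C (D2) → match; 2× C (D3) → no; 2× S (D1) → no; 1× c (aromatic, D3) → no; 5× c (aromatic, D2) → match; 1× N (D3) → no; 2× C (D1) → no.
Summing the matching environments: 2 + 5 = 7 matching atoms.

7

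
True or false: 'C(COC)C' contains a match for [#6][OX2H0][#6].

True

The pattern [#6][OX2H0][#6] describes an aliphatic oxygen bridging two carbons with no H on the oxygen — an ether.
The molecule carries a methoxy ether (-OCH3), whose atoms satisfy every constraint of the query, so the pattern matches.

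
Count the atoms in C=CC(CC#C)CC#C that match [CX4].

The query [CX4] means: C with X4: aliphatic carbon with exactly 4 total connections (bonds + H).
Check the 9 heavy atoms by environment: 3× C (X4) → match; 2× C (X3) → no; 4× C (X2) → no.
That gives 3 matching atoms.

3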